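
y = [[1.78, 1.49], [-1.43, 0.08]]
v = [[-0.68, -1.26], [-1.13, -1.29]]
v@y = [[0.59, -1.11], [-0.17, -1.79]]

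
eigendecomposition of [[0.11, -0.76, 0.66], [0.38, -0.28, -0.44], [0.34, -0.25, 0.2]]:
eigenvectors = [[(0.3+0.56j), (0.3-0.56j), (0.78+0j)], [(0.7+0j), (0.7-0j), 0.02+0.00j], [(0.28-0.16j), (0.28+0.16j), 0.62+0.00j]]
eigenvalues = [(-0.29+0.4j), (-0.29-0.4j), (0.61+0j)]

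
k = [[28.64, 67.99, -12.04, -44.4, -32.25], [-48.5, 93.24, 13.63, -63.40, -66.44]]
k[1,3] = -63.4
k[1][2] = 13.63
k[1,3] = -63.4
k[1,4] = -66.44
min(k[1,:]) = -66.44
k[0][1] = 67.99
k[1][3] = -63.4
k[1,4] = -66.44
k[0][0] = 28.64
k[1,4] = -66.44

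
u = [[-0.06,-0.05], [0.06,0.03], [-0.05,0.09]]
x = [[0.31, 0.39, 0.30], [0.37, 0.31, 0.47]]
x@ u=[[-0.01, 0.02], [-0.03, 0.03]]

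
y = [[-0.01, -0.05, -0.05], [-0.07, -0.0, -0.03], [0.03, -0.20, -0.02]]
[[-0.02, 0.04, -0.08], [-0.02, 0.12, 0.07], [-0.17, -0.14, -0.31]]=y@[[0.64, -1.19, -1.25], [1.03, 0.64, 1.32], [-0.72, -1.25, 0.44]]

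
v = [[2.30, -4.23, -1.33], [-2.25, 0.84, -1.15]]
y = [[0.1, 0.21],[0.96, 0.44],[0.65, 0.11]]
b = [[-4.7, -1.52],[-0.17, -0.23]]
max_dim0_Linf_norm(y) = 0.96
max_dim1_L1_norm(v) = 7.86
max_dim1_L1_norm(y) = 1.4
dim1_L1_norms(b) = [6.22, 0.4]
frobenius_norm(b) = 4.95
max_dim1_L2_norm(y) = 1.06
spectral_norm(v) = 5.24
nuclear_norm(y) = 1.46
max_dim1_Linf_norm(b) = 4.7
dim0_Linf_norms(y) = [0.96, 0.44]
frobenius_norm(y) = 1.27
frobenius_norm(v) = 5.66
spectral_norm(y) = 1.25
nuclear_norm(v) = 7.38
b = v @ y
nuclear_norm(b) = 5.11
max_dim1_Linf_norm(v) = 4.23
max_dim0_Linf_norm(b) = 4.7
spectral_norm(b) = 4.95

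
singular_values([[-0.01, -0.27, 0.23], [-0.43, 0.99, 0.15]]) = [1.11, 0.28]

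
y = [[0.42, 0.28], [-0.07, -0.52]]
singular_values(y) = [0.66, 0.3]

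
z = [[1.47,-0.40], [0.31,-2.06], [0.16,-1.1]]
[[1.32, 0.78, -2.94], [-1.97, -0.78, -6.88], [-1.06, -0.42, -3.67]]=z@[[1.21,0.66,-1.14],[1.14,0.48,3.17]]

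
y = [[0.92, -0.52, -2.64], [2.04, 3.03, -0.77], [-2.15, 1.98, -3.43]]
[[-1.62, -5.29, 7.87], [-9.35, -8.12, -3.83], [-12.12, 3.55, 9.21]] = y@[[0.54, -3.3, -0.85], [-3.09, -0.23, -1.45], [1.41, 0.90, -2.99]]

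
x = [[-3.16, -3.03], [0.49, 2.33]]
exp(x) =[[-0.39, -4.72], [0.76, 8.17]]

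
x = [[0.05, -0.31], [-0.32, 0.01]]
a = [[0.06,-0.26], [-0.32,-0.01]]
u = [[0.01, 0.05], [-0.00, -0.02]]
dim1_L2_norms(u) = [0.05, 0.02]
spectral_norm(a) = 0.33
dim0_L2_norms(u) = [0.01, 0.05]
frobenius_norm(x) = 0.45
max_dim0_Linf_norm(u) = 0.05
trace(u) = -0.01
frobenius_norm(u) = 0.05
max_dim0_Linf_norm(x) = 0.32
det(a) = -0.08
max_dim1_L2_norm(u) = 0.05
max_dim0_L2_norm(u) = 0.05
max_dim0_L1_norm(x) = 0.37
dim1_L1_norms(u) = [0.06, 0.02]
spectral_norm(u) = 0.05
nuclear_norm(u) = 0.06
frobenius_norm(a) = 0.42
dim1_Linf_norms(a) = [0.26, 0.32]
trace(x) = 0.06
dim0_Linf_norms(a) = [0.32, 0.26]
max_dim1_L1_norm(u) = 0.06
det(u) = -0.00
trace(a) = 0.05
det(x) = -0.10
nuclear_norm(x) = 0.63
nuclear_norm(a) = 0.58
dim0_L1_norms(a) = [0.38, 0.27]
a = u + x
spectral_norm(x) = 0.35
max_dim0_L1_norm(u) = 0.07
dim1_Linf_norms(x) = [0.31, 0.32]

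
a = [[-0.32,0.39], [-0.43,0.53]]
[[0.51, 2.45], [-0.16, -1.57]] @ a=[[-1.22, 1.50], [0.73, -0.89]]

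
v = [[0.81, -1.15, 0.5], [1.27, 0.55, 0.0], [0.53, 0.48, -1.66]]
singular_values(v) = [2.01, 1.57, 0.95]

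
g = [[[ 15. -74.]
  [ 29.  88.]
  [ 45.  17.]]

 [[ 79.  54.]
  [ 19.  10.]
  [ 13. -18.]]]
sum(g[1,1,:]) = 29.0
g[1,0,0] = 79.0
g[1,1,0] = 19.0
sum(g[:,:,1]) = 77.0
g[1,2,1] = -18.0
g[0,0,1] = -74.0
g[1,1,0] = 19.0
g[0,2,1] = 17.0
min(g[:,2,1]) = -18.0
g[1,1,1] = 10.0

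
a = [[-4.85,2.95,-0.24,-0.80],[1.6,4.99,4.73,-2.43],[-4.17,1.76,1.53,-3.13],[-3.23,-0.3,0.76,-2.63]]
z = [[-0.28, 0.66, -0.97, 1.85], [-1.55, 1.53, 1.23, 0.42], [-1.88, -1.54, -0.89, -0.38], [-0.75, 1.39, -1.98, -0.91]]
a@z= [[-2.16, 0.57, 10.13, -6.91], [-15.25, -1.97, 5.19, 5.47], [-2.09, -6.77, 11.05, -4.71], [1.91, -7.42, 7.3, -4.0]]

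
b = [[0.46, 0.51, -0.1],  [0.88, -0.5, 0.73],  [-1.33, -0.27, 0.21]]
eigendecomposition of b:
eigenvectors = [[0.34+0.00j, -0.28-0.20j, (-0.28+0.2j)], [-0.92+0.00j, 0.26-0.26j, (0.26+0.26j)], [0.18+0.00j, 0.86+0.00j, 0.86-0.00j]]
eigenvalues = [(-0.97+0j), (0.57+0.39j), (0.57-0.39j)]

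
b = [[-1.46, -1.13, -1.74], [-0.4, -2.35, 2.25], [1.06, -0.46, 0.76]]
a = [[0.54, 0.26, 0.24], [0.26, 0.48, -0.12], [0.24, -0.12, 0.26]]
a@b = [[-0.64,-1.33,-0.17],[-0.7,-1.37,0.54],[-0.03,-0.11,-0.49]]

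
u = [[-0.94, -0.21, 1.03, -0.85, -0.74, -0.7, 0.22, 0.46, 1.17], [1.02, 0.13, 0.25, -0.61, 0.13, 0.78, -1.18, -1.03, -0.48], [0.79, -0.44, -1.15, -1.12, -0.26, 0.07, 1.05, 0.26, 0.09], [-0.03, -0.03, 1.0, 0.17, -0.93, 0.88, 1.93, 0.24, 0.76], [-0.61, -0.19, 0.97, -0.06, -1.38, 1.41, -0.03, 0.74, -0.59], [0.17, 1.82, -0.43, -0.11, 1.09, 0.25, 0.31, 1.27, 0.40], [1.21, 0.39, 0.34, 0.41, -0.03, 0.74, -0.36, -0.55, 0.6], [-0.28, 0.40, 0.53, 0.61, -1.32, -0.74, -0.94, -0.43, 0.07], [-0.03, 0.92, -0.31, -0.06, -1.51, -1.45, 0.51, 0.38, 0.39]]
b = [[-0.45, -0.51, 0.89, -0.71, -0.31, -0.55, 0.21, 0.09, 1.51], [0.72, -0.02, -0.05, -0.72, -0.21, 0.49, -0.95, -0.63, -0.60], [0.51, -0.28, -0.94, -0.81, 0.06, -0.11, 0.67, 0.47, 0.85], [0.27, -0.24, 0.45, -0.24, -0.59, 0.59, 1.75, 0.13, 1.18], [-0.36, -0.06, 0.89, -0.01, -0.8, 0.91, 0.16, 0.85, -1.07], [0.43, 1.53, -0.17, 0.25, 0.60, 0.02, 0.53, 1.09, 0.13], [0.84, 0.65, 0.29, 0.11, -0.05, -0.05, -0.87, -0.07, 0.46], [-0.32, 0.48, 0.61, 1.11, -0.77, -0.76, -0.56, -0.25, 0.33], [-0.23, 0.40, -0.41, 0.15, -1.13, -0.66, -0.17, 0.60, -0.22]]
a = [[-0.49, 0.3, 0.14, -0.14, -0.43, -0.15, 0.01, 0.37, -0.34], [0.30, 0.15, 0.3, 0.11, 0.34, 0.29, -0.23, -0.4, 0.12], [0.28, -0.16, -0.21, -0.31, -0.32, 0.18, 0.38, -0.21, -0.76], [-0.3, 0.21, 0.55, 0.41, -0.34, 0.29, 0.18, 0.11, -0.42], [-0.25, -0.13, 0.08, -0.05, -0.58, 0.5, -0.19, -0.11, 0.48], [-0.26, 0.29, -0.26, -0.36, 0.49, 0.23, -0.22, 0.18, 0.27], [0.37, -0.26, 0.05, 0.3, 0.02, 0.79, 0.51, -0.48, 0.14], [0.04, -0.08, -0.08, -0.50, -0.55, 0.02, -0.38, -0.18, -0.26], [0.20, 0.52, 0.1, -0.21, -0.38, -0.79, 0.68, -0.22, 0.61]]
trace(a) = 0.45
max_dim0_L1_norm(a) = 3.45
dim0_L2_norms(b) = [1.49, 1.89, 1.82, 1.75, 1.83, 1.66, 2.42, 1.73, 2.51]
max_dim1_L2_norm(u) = 2.65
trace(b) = -3.77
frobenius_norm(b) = 5.78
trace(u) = -3.32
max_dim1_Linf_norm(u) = 1.93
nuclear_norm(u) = 18.24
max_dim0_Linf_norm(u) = 1.93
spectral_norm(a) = 1.56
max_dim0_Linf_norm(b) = 1.75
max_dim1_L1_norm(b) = 5.44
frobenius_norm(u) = 6.93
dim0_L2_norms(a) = [0.9, 0.79, 0.74, 0.9, 1.24, 1.33, 1.09, 0.84, 1.28]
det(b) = 0.16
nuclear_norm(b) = 15.03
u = b + a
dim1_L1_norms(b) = [5.23, 4.39, 4.7, 5.44, 5.11, 4.75, 3.39, 5.19, 3.97]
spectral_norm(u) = 3.69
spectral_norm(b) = 3.14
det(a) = -0.00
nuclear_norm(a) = 7.87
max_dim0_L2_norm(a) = 1.33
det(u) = 28.43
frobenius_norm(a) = 3.11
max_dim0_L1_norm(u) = 7.39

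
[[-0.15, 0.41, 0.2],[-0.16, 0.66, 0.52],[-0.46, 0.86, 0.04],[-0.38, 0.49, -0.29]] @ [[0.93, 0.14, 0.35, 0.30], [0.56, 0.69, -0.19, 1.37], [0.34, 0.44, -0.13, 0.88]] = [[0.16,0.35,-0.16,0.69],[0.40,0.66,-0.25,1.31],[0.07,0.55,-0.33,1.08],[-0.18,0.16,-0.19,0.30]]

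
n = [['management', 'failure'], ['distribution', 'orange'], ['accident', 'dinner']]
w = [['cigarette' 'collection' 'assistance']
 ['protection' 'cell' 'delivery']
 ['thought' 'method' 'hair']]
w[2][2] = 'hair'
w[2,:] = ['thought', 'method', 'hair']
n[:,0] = ['management', 'distribution', 'accident']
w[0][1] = 'collection'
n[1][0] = 'distribution'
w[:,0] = ['cigarette', 'protection', 'thought']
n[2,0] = 'accident'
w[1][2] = 'delivery'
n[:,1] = ['failure', 'orange', 'dinner']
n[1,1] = 'orange'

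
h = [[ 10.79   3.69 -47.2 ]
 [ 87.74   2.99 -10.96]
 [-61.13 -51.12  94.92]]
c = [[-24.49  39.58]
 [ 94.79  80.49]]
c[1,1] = 80.49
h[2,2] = 94.92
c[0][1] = 39.58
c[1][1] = 80.49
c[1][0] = 94.79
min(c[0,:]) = -24.49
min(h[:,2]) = -47.2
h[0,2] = -47.2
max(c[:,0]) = 94.79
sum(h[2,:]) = -17.33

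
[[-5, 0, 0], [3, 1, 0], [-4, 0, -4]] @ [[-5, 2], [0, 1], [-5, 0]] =[[25, -10], [-15, 7], [40, -8]]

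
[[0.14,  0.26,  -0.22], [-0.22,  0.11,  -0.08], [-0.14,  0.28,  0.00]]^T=[[0.14, -0.22, -0.14], [0.26, 0.11, 0.28], [-0.22, -0.08, 0.0]]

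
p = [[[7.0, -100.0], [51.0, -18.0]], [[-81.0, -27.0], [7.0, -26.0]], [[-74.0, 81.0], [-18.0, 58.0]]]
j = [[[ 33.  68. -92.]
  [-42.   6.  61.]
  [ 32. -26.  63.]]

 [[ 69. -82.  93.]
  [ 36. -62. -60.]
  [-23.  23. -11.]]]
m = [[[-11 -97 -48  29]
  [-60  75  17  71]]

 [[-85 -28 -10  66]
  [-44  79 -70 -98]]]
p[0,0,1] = -100.0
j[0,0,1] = 68.0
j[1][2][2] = -11.0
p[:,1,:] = [[51.0, -18.0], [7.0, -26.0], [-18.0, 58.0]]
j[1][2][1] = 23.0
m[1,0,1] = -28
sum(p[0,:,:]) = -60.0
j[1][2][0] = -23.0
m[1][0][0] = -85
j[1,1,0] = 36.0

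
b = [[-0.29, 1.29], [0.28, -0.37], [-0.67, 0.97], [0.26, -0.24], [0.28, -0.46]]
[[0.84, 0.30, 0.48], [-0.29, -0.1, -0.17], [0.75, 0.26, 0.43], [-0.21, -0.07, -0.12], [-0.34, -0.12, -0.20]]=b @ [[-0.26, -0.09, -0.15],[0.59, 0.21, 0.34]]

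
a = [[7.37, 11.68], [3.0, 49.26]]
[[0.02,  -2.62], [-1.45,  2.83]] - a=[[-7.35, -14.3],[-4.45, -46.43]]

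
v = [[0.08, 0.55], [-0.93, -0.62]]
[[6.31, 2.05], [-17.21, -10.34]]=v @ [[12.02,9.56], [9.73,2.33]]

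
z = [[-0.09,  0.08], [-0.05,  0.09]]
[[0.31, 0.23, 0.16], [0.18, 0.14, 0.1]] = z@[[-3.2, -2.35, -1.68], [0.27, 0.2, 0.14]]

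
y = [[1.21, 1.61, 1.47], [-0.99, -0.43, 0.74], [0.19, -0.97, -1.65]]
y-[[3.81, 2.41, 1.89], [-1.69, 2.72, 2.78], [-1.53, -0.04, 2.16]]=[[-2.60, -0.8, -0.42],[0.7, -3.15, -2.04],[1.72, -0.93, -3.81]]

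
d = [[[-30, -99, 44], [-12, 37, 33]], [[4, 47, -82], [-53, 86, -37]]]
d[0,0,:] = [-30, -99, 44]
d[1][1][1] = 86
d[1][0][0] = 4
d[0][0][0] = -30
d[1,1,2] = -37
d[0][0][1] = -99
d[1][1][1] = 86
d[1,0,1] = 47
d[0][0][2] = 44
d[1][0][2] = -82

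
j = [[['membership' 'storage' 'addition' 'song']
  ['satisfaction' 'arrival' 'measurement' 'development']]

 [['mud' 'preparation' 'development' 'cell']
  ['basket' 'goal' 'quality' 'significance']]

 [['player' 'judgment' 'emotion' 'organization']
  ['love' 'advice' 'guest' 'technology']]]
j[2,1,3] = 'technology'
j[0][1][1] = 'arrival'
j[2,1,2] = 'guest'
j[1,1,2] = 'quality'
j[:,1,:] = [['satisfaction', 'arrival', 'measurement', 'development'], ['basket', 'goal', 'quality', 'significance'], ['love', 'advice', 'guest', 'technology']]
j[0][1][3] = 'development'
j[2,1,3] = 'technology'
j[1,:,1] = ['preparation', 'goal']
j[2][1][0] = 'love'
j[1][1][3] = 'significance'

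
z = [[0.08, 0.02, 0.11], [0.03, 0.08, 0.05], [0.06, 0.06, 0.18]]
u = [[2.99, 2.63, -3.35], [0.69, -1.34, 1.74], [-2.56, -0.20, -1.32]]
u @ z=[[0.12, 0.07, -0.14], [0.12, 0.01, 0.32], [-0.29, -0.15, -0.53]]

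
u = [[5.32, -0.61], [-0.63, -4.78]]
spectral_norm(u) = 5.36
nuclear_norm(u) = 10.18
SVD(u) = [[-1.00, 0.08], [0.08, 1.0]] @ diag([5.358102180794532, 4.81773193735028]) @ [[-1.00, 0.04], [-0.04, -1.00]]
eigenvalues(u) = [5.36, -4.82]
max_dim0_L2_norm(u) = 5.36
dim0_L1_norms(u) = [5.95, 5.39]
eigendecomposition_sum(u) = [[5.34, -0.32], [-0.33, 0.02]] + [[-0.02, -0.29], [-0.30, -4.80]]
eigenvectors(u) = [[1.0,  0.06], [-0.06,  1.00]]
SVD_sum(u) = [[5.34, -0.23], [-0.43, 0.02]] + [[-0.02, -0.38], [-0.2, -4.8]]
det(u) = -25.81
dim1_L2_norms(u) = [5.35, 4.82]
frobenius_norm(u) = 7.21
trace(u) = 0.54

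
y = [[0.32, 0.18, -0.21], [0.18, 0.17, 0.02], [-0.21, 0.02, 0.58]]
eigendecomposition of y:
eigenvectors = [[-0.52, -0.62, 0.59], [-0.14, 0.75, 0.65], [0.84, -0.25, 0.48]]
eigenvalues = [0.71, 0.01, 0.35]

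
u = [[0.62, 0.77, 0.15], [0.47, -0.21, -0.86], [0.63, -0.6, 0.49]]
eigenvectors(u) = [[(0.41+0j),(-0.64+0j),(-0.64-0j)], [(-0.77+0j),(-0.25-0.38j),-0.25+0.38j], [(-0.48+0j),-0.16+0.60j,-0.16-0.60j]]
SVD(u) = [[-0.19, 0.86, -0.47], [-0.97, -0.23, -0.03], [-0.14, 0.45, 0.88]] @ diag([1.002416332399623, 1.0003474400769214, 0.9979311076772985]) @ [[-0.66, 0.14, 0.74], [0.71, 0.45, 0.55], [0.25, -0.88, 0.39]]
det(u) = -1.00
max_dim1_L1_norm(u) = 1.72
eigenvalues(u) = [(-1+0j), (0.95+0.31j), (0.95-0.31j)]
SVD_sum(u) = [[0.13, -0.03, -0.14], [0.64, -0.13, -0.72], [0.09, -0.02, -0.10]] + [[0.61, 0.39, 0.48],[-0.17, -0.10, -0.13],[0.32, 0.2, 0.25]] + [[-0.12,0.41,-0.18], [-0.01,0.03,-0.01], [0.22,-0.78,0.35]]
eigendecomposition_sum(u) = [[(-0.17-0j),  0.32+0.00j,  (0.2+0j)], [0.32+0.00j,  (-0.6-0j),  -0.38-0.00j], [0.20+0.00j,  -0.37-0.00j,  (-0.24-0j)]] + [[0.39+0.13j, (0.23-0.18j), -0.03+0.40j], [(0.08+0.28j), 0.19+0.06j, -0.24+0.14j], [(0.22-0.34j), -0.11-0.25j, (0.36+0.12j)]] + [[(0.39-0.13j),  0.23+0.18j,  -0.03-0.40j], [0.08-0.28j,  (0.19-0.06j),  -0.24-0.14j], [0.22+0.34j,  -0.11+0.25j,  (0.36-0.12j)]]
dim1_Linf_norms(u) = [0.77, 0.86, 0.63]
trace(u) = 0.90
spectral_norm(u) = 1.00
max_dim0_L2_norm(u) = 1.0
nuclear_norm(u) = 3.00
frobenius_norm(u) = 1.73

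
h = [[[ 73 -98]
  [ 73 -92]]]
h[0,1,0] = 73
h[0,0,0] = 73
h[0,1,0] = 73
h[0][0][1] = -98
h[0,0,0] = 73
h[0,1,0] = 73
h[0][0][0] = 73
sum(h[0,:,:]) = -44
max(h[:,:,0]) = 73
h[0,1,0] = 73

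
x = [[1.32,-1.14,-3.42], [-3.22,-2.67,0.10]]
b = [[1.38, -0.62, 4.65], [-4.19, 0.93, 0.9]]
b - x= [[0.06,0.52,8.07],  [-0.97,3.6,0.80]]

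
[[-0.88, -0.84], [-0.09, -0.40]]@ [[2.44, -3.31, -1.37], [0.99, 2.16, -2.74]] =[[-2.98, 1.10, 3.51], [-0.62, -0.57, 1.22]]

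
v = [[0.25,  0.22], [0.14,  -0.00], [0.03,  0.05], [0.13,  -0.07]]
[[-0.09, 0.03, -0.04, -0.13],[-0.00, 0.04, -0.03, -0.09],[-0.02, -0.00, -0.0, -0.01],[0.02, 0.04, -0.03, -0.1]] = v @[[-0.02, 0.25, -0.23, -0.66], [-0.37, -0.17, 0.06, 0.15]]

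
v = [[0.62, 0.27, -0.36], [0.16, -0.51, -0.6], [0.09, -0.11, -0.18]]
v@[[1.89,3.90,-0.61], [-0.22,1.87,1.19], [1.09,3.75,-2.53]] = [[0.72, 1.57, 0.85], [-0.24, -2.58, 0.81], [-0.0, -0.53, 0.27]]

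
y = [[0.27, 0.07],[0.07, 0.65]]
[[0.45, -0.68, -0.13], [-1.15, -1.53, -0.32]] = y @ [[2.20, -1.98, -0.36], [-2.01, -2.14, -0.46]]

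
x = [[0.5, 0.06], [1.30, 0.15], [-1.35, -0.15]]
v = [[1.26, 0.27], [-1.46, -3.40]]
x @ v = [[0.54, -0.07], [1.42, -0.16], [-1.48, 0.15]]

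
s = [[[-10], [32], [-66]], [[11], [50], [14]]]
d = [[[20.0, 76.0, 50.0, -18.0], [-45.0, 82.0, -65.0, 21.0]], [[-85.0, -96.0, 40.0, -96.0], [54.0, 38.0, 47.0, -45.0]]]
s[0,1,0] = 32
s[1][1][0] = 50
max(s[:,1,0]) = 50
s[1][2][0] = 14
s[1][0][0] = 11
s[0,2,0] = -66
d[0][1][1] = 82.0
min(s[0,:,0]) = -66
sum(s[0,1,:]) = 32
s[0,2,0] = -66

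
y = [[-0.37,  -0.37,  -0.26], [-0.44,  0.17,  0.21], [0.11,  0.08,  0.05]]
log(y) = [[-0.85+2.60j, 0.08+1.23j, -0.73+1.12j], [(1.28+1.07j), -0.59+0.69j, 4.68-2.23j], [-1.38+0.08j, -0.30-0.17j, (-6.39+2.99j)]]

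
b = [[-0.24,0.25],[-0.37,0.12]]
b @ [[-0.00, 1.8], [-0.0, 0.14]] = [[0.0, -0.40],[0.00, -0.65]]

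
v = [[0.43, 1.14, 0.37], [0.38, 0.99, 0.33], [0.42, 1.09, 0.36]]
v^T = [[0.43, 0.38, 0.42], [1.14, 0.99, 1.09], [0.37, 0.33, 0.36]]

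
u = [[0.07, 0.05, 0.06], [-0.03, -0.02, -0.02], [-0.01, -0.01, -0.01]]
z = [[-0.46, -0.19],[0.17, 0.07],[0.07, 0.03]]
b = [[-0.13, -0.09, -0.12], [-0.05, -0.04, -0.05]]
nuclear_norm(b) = 0.22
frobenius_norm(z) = 0.54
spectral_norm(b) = 0.21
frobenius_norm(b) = 0.21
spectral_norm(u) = 0.11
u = z @ b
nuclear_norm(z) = 0.54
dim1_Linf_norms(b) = [0.13, 0.05]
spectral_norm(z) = 0.54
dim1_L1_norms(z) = [0.65, 0.24, 0.1]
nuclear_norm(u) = 0.12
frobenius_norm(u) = 0.11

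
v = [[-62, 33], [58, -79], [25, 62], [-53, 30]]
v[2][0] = 25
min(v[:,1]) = -79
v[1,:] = [58, -79]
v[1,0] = 58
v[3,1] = 30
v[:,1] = [33, -79, 62, 30]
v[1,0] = 58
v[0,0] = -62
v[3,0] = -53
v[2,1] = 62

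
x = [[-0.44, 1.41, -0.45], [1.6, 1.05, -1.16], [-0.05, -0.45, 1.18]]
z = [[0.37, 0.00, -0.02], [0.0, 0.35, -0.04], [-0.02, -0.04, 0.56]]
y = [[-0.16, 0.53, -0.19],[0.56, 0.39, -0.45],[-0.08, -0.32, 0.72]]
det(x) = -2.60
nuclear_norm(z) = 1.28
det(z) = 0.07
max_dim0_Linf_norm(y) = 0.72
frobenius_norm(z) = 0.76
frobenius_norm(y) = 1.28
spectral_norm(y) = 1.13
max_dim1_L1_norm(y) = 1.4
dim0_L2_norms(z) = [0.37, 0.35, 0.56]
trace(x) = 1.79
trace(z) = 1.28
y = z @ x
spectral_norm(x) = 2.56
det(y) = -0.19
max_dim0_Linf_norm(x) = 1.6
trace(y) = 0.95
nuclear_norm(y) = 1.96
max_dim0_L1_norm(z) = 0.62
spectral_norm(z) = 0.57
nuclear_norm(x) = 4.67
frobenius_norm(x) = 3.00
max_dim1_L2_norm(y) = 0.82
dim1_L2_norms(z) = [0.37, 0.35, 0.56]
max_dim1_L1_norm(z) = 0.62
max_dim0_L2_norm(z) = 0.56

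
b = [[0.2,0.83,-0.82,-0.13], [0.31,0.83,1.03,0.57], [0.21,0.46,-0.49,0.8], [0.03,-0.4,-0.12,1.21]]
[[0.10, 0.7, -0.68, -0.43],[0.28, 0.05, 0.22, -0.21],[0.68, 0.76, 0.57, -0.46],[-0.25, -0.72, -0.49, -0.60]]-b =[[-0.10,-0.13,0.14,-0.30], [-0.03,-0.78,-0.81,-0.78], [0.47,0.30,1.06,-1.26], [-0.28,-0.32,-0.37,-1.81]]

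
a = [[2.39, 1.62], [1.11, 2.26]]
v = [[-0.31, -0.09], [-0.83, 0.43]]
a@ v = [[-2.09, 0.48],[-2.22, 0.87]]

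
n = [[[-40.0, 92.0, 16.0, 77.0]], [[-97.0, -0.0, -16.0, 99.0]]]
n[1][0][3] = 99.0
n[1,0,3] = 99.0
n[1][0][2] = -16.0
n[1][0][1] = -0.0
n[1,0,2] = -16.0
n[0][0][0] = -40.0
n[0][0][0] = -40.0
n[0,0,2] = 16.0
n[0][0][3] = 77.0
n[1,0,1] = -0.0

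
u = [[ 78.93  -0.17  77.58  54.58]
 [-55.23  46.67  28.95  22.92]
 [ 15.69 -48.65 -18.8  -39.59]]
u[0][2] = 77.58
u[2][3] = -39.59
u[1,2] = 28.95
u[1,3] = 22.92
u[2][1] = -48.65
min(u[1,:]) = -55.23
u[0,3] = 54.58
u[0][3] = 54.58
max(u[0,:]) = 78.93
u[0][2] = 77.58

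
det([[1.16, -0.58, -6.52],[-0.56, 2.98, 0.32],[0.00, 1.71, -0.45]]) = 4.199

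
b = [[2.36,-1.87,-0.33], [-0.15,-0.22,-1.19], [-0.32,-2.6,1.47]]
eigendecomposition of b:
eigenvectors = [[(0.38+0j), (-0.86+0j), -0.86-0.00j], [0.67+0.00j, 0.09+0.19j, (0.09-0.19j)], [0.64+0.00j, (-0.05-0.45j), (-0.05+0.45j)]]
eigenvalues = [(-1.44+0j), (2.53+0.24j), (2.53-0.24j)]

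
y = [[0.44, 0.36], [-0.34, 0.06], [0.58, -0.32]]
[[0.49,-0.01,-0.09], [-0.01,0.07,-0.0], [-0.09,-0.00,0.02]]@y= [[0.17, 0.2], [-0.03, 0.0], [-0.03, -0.04]]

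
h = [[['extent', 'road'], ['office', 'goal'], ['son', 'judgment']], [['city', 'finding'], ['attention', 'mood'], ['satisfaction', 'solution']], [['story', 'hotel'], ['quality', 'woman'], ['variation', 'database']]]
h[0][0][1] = 'road'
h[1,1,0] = 'attention'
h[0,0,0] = 'extent'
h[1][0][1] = 'finding'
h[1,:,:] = [['city', 'finding'], ['attention', 'mood'], ['satisfaction', 'solution']]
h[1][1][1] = 'mood'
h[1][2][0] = 'satisfaction'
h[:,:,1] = [['road', 'goal', 'judgment'], ['finding', 'mood', 'solution'], ['hotel', 'woman', 'database']]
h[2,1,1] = 'woman'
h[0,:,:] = [['extent', 'road'], ['office', 'goal'], ['son', 'judgment']]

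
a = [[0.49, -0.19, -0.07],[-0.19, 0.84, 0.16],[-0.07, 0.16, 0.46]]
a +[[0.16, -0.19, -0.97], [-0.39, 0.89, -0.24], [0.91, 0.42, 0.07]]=[[0.65, -0.38, -1.04],  [-0.58, 1.73, -0.08],  [0.84, 0.58, 0.53]]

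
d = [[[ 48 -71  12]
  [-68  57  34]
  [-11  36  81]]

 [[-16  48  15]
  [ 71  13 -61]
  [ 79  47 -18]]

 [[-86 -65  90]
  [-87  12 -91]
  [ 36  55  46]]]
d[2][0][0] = -86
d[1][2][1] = 47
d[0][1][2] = 34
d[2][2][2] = 46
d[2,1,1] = 12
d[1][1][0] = 71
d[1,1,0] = 71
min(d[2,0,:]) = -86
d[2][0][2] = 90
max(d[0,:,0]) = 48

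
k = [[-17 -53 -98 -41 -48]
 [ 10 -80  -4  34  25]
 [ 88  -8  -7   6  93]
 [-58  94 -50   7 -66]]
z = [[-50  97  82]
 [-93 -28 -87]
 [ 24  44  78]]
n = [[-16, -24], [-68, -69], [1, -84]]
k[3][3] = 7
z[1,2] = -87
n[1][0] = -68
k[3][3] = 7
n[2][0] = 1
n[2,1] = -84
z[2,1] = 44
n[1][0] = -68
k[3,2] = -50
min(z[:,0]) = -93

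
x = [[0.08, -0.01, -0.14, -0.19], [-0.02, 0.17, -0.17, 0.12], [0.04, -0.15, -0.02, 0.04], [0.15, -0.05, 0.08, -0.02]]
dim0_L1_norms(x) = [0.29, 0.38, 0.41, 0.37]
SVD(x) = [[-0.13,-0.99,0.02,-0.08], [0.84,-0.14,-0.47,0.24], [-0.30,0.07,-0.80,-0.51], [-0.44,-0.02,-0.36,0.82]] @ diag([0.30605824673929594, 0.24892761834624733, 0.14325750048447505, 0.128610571036264]) @ [[-0.34, 0.69, -0.50, 0.40], [-0.30, -0.09, 0.64, 0.70], [-0.53, 0.41, 0.45, -0.59], [0.71, 0.59, 0.37, 0.05]]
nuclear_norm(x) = 0.83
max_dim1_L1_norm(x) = 0.48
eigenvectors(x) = [[(-0.14+0j),(-0.76+0j),-0.76-0.00j,(0.39+0j)], [(-0.55+0j),(0.09-0.03j),0.09+0.03j,0.82+0.00j], [(-0.72+0j),0.03+0.27j,(0.03-0.27j),-0.42+0.00j], [(0.4+0j),(-0.11+0.57j),-0.11-0.57j,(-0.06+0j)]]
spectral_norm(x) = 0.31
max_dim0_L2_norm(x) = 0.24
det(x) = -0.00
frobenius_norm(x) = 0.44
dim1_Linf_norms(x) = [0.19, 0.17, 0.15, 0.15]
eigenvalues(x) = [(-0.15+0j), (0.06+0.19j), (0.06-0.19j), (0.24+0j)]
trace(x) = 0.21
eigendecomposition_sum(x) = [[-0.00-0.00j,-0.01-0.00j,-0.02+0.00j,0.01-0.00j], [(-0.01-0j),(-0.03-0j),(-0.07+0j),0.03-0.00j], [-0.01-0.00j,-0.04-0.00j,(-0.09+0j),(0.04-0j)], [0.01+0.00j,0.02+0.00j,(0.05-0j),-0.02+0.00j]] + [[(0.04+0.09j),-0.05-0.03j,(-0.04+0.02j),(-0.11+0.03j)],[-0.01-0.01j,(0.01+0j),0.00-0.00j,(0.01-0.01j)],[(0.03-0.02j),-0.01+0.02j,0.01+0.01j,0.01+0.04j],[(0.07-0.02j),(-0.03+0.03j),0.01+0.03j,0.09j]] + [[(0.04-0.09j),(-0.05+0.03j),-0.04-0.02j,(-0.11-0.03j)], [-0.01+0.01j,0.01-0.00j,0j,(0.01+0.01j)], [(0.03+0.02j),(-0.01-0.02j),(0.01-0.01j),0.01-0.04j], [0.07+0.02j,(-0.03-0.03j),(0.01-0.03j),-0.09j]] + [[0j,(0.09-0j),-0.05+0.00j,(0.03-0j)], [0.01+0.00j,(0.18-0j),(-0.11+0j),(0.06-0j)], [(-0-0j),-0.10+0.00j,(0.06-0j),(-0.03+0j)], [-0.00-0.00j,(-0.01+0j),(0.01-0j),(-0+0j)]]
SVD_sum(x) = [[0.01, -0.03, 0.02, -0.02], [-0.09, 0.18, -0.13, 0.10], [0.03, -0.06, 0.05, -0.04], [0.05, -0.09, 0.07, -0.05]] + [[0.07, 0.02, -0.16, -0.17], [0.01, 0.00, -0.02, -0.02], [-0.01, -0.0, 0.01, 0.01], [0.00, 0.0, -0.00, -0.00]] + [[-0.00,0.00,0.0,-0.0],[0.04,-0.03,-0.03,0.04],[0.06,-0.05,-0.05,0.07],[0.03,-0.02,-0.02,0.03]] + [[-0.01, -0.01, -0.0, -0.00],  [0.02, 0.02, 0.01, 0.0],  [-0.05, -0.04, -0.02, -0.0],  [0.08, 0.06, 0.04, 0.01]]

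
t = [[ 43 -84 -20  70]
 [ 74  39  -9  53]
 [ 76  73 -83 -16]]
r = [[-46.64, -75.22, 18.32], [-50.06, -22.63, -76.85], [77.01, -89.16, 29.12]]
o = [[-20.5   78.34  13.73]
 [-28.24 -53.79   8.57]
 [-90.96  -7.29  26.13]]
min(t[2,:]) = -83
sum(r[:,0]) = -19.689999999999998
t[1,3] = 53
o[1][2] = 8.57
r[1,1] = -22.63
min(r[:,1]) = -89.16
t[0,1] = -84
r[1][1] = -22.63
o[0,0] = -20.5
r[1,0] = -50.06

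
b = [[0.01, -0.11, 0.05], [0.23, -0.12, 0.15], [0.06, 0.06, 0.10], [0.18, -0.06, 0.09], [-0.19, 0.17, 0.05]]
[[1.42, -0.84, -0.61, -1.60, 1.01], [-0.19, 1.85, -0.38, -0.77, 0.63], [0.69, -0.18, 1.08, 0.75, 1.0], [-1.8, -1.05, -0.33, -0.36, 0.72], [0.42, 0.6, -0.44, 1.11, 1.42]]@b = [[-0.7, 0.18, -0.21],[0.14, -0.07, 0.19],[-0.02, 0.14, 0.23],[-0.48, 0.45, -0.28],[0.05, 0.03, 0.24]]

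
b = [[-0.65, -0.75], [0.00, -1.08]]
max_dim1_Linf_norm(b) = 1.08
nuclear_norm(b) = 1.89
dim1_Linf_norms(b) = [0.75, 1.08]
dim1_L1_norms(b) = [1.4, 1.08]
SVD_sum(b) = [[-0.29, -0.87], [-0.32, -0.97]] + [[-0.36,0.12], [0.32,-0.11]]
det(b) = 0.70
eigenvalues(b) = [-0.65, -1.08]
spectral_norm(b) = 1.38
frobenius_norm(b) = 1.47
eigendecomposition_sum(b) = [[-0.65, 1.13],[-0.0, -0.0]] + [[-0.0,-1.88], [-0.00,-1.08]]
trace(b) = -1.73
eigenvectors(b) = [[1.00, 0.87], [0.0, 0.5]]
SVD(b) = [[0.67, -0.75], [0.75, 0.67]] @ diag([1.3750499123397193, 0.5105269224776796]) @ [[-0.32, -0.95], [0.95, -0.32]]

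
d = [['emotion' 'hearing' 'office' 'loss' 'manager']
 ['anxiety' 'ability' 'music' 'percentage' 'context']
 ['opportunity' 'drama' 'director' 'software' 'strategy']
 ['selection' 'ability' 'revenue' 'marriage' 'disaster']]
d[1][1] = 'ability'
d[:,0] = ['emotion', 'anxiety', 'opportunity', 'selection']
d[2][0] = 'opportunity'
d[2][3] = 'software'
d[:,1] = ['hearing', 'ability', 'drama', 'ability']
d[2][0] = 'opportunity'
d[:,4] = ['manager', 'context', 'strategy', 'disaster']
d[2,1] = 'drama'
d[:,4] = ['manager', 'context', 'strategy', 'disaster']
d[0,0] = 'emotion'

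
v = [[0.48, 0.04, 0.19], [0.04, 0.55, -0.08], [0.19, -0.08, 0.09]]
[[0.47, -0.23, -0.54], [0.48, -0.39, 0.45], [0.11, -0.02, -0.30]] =v @ [[0.65, -0.25, -1.02], [0.91, -0.76, 0.83], [0.64, -0.42, -0.44]]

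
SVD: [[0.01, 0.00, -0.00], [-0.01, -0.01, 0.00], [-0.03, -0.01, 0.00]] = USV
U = [[-0.26, -0.51, 0.82], [0.36, -0.84, -0.41], [0.89, 0.19, 0.41]]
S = [0.04, 0.01, 0.0]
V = [[-0.93, -0.36, -0.00], [-0.36, 0.93, 0.00], [0.00, 0.0, 1.00]]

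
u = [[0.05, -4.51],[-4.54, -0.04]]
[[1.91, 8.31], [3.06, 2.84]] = u@[[-0.67, -0.61], [-0.43, -1.85]]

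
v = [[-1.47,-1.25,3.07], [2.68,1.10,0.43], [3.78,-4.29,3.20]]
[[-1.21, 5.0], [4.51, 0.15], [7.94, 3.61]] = v @[[1.67, -0.24],[-0.11, 0.11],[0.36, 1.56]]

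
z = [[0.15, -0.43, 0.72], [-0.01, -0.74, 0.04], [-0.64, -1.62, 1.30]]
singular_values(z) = [2.36, 0.53, 0.36]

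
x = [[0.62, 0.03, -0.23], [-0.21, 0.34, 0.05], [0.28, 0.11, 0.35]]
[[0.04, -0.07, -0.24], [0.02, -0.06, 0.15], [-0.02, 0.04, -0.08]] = x @ [[0.02,  -0.03,  -0.39], [0.10,  -0.23,  0.20], [-0.10,  0.21,  0.03]]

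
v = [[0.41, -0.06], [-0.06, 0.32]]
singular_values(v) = [0.44, 0.29]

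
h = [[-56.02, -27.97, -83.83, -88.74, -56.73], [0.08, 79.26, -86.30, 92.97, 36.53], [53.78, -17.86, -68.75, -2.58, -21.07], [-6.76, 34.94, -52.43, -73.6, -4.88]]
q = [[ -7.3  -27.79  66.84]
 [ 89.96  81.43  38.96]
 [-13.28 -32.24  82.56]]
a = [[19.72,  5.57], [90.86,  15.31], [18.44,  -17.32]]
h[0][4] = -56.73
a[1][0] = 90.86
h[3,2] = -52.43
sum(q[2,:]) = 37.04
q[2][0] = -13.28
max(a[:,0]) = 90.86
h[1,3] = 92.97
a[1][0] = 90.86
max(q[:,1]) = 81.43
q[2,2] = 82.56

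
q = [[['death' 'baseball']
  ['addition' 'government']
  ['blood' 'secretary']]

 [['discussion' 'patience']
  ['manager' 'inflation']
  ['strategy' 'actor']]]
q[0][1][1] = 'government'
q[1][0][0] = 'discussion'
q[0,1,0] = 'addition'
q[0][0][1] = 'baseball'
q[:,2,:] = [['blood', 'secretary'], ['strategy', 'actor']]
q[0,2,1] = 'secretary'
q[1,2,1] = 'actor'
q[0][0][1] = 'baseball'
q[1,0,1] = 'patience'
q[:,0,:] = [['death', 'baseball'], ['discussion', 'patience']]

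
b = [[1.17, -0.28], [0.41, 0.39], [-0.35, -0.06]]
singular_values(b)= [1.29, 0.47]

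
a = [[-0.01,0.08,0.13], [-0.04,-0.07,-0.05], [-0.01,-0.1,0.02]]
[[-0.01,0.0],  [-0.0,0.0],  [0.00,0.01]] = a@[[0.15, 0.02], [-0.06, -0.09], [-0.03, 0.09]]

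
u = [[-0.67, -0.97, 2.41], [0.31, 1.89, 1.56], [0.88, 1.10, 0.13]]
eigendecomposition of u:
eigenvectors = [[-0.9, 0.04, 0.81], [-0.10, 0.91, -0.53], [0.43, 0.42, 0.25]]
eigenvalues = [-1.95, 2.61, 0.69]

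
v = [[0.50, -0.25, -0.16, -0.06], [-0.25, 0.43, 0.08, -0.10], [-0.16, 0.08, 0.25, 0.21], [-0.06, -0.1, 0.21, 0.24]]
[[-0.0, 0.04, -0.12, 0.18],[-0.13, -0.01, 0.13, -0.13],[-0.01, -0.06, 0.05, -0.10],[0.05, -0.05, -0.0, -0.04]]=v@[[-0.22,  0.02,  -0.11,  0.22],[-0.30,  -0.03,  0.32,  -0.15],[-0.33,  -0.11,  -0.18,  -0.20],[0.30,  -0.12,  0.25,  -0.02]]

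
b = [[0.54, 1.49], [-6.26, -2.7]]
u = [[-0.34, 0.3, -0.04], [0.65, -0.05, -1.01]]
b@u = [[0.78, 0.09, -1.53], [0.37, -1.74, 2.98]]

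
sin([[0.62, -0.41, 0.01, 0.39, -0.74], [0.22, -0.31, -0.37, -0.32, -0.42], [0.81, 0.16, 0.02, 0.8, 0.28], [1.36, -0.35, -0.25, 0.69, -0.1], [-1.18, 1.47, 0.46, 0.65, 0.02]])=[[0.45,-0.28,-0.04,0.28,-0.62], [0.36,-0.35,-0.42,-0.26,-0.49], [0.36,0.45,0.1,0.7,0.44], [0.89,-0.02,-0.2,0.58,0.05], [-1.09,1.46,0.43,0.66,0.14]]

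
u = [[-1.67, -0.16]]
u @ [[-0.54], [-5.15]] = [[1.73]]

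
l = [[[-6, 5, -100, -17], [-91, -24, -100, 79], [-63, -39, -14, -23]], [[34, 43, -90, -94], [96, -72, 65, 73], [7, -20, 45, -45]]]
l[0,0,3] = -17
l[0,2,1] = -39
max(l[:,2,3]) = -23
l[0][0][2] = -100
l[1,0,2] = -90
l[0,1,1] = -24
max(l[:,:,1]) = 43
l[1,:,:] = [[34, 43, -90, -94], [96, -72, 65, 73], [7, -20, 45, -45]]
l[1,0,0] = 34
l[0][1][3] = 79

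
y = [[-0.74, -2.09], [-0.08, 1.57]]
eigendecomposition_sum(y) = [[-0.79, -0.69], [-0.03, -0.02]] + [[0.05,-1.4],  [-0.05,1.59]]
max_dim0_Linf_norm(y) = 2.09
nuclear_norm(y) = 3.17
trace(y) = 0.83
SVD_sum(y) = [[-0.46, -2.15], [0.32, 1.48]] + [[-0.28, 0.06], [-0.40, 0.09]]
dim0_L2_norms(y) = [0.74, 2.61]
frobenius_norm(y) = 2.72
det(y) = -1.33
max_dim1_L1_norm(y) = 2.83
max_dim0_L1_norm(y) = 3.66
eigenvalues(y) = [-0.81, 1.64]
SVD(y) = [[-0.82,0.57], [0.57,0.82]] @ diag([2.6720056015219265, 0.49737919682616877]) @ [[0.21, 0.98], [-0.98, 0.21]]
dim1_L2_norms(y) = [2.22, 1.57]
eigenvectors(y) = [[-1.0, 0.66], [-0.03, -0.75]]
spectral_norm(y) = 2.67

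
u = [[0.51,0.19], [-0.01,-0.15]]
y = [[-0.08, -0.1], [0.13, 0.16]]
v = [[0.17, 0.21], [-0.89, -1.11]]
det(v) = -0.00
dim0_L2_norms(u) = [0.51, 0.24]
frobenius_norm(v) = 1.45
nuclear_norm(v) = 1.45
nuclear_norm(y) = 0.24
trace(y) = 0.08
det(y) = 0.00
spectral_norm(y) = 0.24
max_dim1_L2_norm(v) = 1.42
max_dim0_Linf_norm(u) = 0.51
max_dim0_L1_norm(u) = 0.52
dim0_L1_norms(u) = [0.52, 0.34]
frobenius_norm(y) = 0.24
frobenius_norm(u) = 0.56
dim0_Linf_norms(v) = [0.89, 1.11]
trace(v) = -0.94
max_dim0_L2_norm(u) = 0.51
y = u @ v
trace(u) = 0.36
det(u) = -0.07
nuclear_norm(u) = 0.68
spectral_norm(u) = 0.55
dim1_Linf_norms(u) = [0.51, 0.15]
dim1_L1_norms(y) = [0.18, 0.29]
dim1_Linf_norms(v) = [0.21, 1.11]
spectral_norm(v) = 1.45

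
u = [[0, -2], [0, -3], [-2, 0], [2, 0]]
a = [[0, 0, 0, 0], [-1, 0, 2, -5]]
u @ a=[[2, 0, -4, 10], [3, 0, -6, 15], [0, 0, 0, 0], [0, 0, 0, 0]]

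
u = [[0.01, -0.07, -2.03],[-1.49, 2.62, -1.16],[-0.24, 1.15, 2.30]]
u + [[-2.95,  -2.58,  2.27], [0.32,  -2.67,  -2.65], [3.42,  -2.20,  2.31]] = [[-2.94, -2.65, 0.24], [-1.17, -0.05, -3.81], [3.18, -1.05, 4.61]]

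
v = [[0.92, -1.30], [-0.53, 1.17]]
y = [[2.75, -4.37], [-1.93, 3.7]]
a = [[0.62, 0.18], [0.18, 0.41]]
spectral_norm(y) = 6.63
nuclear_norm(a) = 1.03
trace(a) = 1.03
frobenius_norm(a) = 0.79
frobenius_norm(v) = 2.05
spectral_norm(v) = 2.04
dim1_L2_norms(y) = [5.16, 4.17]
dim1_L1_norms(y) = [7.12, 5.63]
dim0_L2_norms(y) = [3.36, 5.73]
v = y @ a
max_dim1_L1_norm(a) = 0.8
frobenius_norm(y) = 6.64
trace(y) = 6.45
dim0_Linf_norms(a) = [0.62, 0.41]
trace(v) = 2.09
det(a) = 0.22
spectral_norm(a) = 0.72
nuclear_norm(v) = 2.23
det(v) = 0.39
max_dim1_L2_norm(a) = 0.65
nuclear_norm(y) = 6.90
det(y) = 1.74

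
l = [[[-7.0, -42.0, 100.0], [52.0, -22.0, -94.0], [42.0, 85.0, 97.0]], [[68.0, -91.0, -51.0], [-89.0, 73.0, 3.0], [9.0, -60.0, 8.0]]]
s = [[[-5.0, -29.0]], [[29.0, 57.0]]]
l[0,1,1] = -22.0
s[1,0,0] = 29.0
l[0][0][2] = 100.0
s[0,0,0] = -5.0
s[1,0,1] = 57.0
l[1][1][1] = 73.0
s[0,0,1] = -29.0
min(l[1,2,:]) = -60.0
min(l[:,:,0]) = -89.0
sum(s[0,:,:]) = -34.0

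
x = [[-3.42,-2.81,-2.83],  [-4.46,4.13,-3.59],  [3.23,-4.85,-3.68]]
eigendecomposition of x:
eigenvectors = [[(0.12+0j), -0.82+0.00j, -0.82-0.00j], [-0.88+0.00j, (-0.42+0.08j), -0.42-0.08j], [(0.45+0j), 0.02+0.38j, 0.02-0.38j]]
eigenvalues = [(6.58+0j), (-4.78+1.59j), (-4.78-1.59j)]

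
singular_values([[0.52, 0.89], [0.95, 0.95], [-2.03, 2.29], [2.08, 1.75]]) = [3.2, 3.07]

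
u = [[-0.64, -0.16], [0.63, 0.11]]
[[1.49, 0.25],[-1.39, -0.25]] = u@[[-1.93,-0.39], [-1.62,-0.01]]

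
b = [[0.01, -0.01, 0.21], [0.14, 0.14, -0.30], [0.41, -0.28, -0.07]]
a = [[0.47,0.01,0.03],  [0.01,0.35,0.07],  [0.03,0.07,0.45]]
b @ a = [[0.01, 0.01, 0.09], [0.06, 0.03, -0.12], [0.19, -0.1, -0.04]]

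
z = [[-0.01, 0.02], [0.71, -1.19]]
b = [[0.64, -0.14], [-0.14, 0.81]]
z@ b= [[-0.01,0.02], [0.62,-1.06]]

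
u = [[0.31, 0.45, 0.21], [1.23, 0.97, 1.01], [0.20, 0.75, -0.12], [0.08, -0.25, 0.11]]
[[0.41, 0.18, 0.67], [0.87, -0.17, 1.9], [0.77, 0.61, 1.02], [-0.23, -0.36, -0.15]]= u@[[0.39, -1.1, 1.74], [0.85, 1.12, 0.74], [-0.43, 0.1, -0.95]]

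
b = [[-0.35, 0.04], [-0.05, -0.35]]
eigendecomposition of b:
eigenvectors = [[0.00-0.67j, 0.67j],[0.75+0.00j, 0.75-0.00j]]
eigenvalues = [(-0.35+0.04j), (-0.35-0.04j)]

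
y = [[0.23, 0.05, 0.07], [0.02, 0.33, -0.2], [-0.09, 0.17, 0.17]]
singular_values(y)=[0.39, 0.25, 0.24]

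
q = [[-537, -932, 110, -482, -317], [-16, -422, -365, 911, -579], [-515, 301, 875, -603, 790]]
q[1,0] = -16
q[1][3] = 911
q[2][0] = -515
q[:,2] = [110, -365, 875]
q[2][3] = -603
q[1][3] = 911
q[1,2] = -365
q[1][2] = -365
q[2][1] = 301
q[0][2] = 110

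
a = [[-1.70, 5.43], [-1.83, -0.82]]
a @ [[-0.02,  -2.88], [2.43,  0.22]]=[[13.23, 6.09], [-1.96, 5.09]]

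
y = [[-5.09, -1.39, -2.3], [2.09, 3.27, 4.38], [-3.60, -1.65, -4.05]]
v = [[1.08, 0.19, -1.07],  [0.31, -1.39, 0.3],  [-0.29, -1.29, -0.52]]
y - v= [[-6.17,-1.58,-1.23], [1.78,4.66,4.08], [-3.31,-0.36,-3.53]]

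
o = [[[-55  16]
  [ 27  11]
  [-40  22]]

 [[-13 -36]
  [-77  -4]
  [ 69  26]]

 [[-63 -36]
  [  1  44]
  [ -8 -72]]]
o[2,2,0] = -8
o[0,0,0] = -55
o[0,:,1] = [16, 11, 22]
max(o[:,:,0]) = 69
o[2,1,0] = 1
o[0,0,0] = -55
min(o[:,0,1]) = -36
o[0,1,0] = 27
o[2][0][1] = -36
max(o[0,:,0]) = 27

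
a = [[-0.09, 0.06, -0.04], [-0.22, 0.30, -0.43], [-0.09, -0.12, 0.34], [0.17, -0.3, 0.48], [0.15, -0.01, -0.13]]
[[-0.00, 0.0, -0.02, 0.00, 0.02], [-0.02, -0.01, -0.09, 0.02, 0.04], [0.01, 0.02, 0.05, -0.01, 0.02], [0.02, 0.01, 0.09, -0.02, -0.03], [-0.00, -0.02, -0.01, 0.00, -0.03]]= a @ [[-0.00, -0.09, 0.02, -0.01, -0.18], [-0.03, -0.04, -0.16, 0.04, 0.01], [0.02, 0.03, 0.09, -0.02, 0.0]]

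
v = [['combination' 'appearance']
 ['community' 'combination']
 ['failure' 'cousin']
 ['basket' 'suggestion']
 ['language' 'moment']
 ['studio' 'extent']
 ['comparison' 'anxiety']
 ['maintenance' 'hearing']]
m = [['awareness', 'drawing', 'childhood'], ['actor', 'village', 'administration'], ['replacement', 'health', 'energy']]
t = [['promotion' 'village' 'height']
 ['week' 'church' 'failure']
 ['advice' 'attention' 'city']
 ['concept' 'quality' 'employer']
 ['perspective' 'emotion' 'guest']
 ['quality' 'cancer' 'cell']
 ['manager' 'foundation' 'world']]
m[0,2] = 'childhood'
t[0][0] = 'promotion'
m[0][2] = 'childhood'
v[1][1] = 'combination'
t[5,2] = 'cell'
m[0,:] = ['awareness', 'drawing', 'childhood']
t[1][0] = 'week'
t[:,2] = ['height', 'failure', 'city', 'employer', 'guest', 'cell', 'world']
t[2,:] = ['advice', 'attention', 'city']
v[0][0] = 'combination'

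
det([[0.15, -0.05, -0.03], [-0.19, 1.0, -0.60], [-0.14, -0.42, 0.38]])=0.005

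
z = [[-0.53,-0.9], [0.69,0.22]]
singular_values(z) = [1.2, 0.42]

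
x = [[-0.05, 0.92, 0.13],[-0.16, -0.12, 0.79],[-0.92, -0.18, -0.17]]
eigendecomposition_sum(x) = [[0.11+0.30j, 0.33+0.07j, (0.2-0.21j)], [-0.21+0.21j, (0.08+0.3j), (0.26+0.08j)], [(-0.31-0.08j), -0.24+0.24j, (0.07+0.29j)]] + [[(0.11-0.3j),(0.33-0.07j),0.20+0.21j],[(-0.21-0.21j),0.08-0.30j,(0.26-0.08j)],[(-0.31+0.08j),(-0.24-0.24j),0.07-0.29j]] + [[-0.26+0.00j, 0.27+0.00j, -0.27+0.00j], [(0.26-0j), (-0.27-0j), 0.27-0.00j], [(-0.29+0j), (0.3+0j), (-0.3+0j)]]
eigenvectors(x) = [[(0.33+0.49j), 0.33-0.49j, 0.55+0.00j], [-0.28+0.47j, (-0.28-0.47j), -0.56+0.00j], [(-0.6+0j), (-0.6-0j), 0.62+0.00j]]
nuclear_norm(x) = 2.69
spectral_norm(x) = 1.02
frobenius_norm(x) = 1.56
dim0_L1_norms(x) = [1.13, 1.22, 1.09]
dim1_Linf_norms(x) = [0.92, 0.79, 0.92]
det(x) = -0.71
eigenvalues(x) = [(0.25+0.89j), (0.25-0.89j), (-0.83+0j)]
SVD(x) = [[0.65, 0.75, 0.15], [-0.07, 0.25, -0.97], [-0.76, 0.61, 0.22]] @ diag([1.0157886898346102, 0.8656901611690004, 0.8101567024096497]) @ [[0.67,0.73,0.15], [-0.74,0.63,0.22], [-0.06,0.26,-0.96]]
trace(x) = -0.34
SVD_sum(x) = [[0.44, 0.48, 0.1], [-0.05, -0.05, -0.01], [-0.51, -0.56, -0.12]] + [[-0.48, 0.41, 0.14], [-0.16, 0.14, 0.05], [-0.40, 0.34, 0.12]] + [[-0.01,0.03,-0.11], [0.05,-0.21,0.75], [-0.01,0.05,-0.17]]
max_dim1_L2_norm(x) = 0.95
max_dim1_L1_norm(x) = 1.27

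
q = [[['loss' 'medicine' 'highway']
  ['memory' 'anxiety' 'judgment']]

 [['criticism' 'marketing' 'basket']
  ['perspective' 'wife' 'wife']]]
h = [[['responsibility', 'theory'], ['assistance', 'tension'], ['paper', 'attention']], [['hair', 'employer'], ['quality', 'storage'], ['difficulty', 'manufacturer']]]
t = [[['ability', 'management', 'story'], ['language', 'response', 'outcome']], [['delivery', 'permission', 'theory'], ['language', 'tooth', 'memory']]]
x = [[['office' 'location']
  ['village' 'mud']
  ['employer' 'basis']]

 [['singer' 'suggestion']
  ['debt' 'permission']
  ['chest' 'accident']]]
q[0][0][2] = 'highway'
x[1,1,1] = 'permission'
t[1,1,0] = 'language'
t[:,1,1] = ['response', 'tooth']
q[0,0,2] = 'highway'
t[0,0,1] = 'management'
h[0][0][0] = 'responsibility'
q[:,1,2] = ['judgment', 'wife']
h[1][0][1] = 'employer'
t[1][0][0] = 'delivery'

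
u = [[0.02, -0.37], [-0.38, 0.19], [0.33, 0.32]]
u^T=[[0.02, -0.38, 0.33],[-0.37, 0.19, 0.32]]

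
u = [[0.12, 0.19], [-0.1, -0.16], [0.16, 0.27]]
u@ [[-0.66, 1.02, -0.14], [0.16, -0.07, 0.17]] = [[-0.05, 0.11, 0.02], [0.04, -0.09, -0.01], [-0.06, 0.14, 0.02]]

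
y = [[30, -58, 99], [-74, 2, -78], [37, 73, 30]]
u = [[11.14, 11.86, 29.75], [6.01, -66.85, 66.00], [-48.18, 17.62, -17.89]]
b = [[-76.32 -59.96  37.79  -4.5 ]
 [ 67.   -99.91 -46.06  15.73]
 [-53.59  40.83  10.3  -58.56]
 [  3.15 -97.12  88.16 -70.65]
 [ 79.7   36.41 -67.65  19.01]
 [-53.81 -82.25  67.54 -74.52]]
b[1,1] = -99.91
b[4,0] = 79.7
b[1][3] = 15.73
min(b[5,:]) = -82.25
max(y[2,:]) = 73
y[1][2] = -78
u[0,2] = 29.75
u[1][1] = -66.85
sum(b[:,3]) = -173.49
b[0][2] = 37.79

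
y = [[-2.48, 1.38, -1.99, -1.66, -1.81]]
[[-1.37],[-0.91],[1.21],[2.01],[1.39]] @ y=[[3.40, -1.89, 2.73, 2.27, 2.48], [2.26, -1.26, 1.81, 1.51, 1.65], [-3.0, 1.67, -2.41, -2.01, -2.19], [-4.98, 2.77, -4.00, -3.34, -3.64], [-3.45, 1.92, -2.77, -2.31, -2.52]]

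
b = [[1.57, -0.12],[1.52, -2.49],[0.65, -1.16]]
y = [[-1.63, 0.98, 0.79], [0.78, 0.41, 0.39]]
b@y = [[-2.65, 1.49, 1.19],[-4.42, 0.47, 0.23],[-1.96, 0.16, 0.06]]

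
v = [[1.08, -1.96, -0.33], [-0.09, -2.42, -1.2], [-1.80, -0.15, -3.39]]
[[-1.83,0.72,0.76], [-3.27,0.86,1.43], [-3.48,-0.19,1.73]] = v @ [[0.22, -0.03, -0.1], [0.91, -0.4, -0.37], [0.87, 0.09, -0.44]]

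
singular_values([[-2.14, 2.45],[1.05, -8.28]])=[8.79, 1.72]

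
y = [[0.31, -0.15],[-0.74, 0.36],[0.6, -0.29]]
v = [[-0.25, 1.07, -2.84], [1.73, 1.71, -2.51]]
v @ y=[[-2.57,1.25], [-2.24,1.08]]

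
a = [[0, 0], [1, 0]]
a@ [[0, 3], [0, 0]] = [[0, 0], [0, 3]]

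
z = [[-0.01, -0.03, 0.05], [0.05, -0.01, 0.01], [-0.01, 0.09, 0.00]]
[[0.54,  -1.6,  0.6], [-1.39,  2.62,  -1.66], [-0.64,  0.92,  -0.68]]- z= [[0.55, -1.57, 0.55], [-1.44, 2.63, -1.67], [-0.63, 0.83, -0.68]]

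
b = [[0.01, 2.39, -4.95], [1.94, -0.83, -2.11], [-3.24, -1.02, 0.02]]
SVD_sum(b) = [[1.2, 1.92, -4.84],[0.46, 0.74, -1.86],[-0.25, -0.40, 1.01]] + [[-1.19, 0.10, -0.26], [1.47, -0.12, 0.32], [-3.0, 0.24, -0.65]] + [[-0.0, 0.38, 0.15],[0.01, -1.45, -0.57],[0.00, -0.86, -0.34]]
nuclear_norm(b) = 11.32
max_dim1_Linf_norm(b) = 4.95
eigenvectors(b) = [[-0.72,-0.79,-0.03],[-0.43,0.08,0.91],[0.54,-0.61,0.42]]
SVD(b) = [[-0.92, 0.34, -0.22], [-0.35, -0.42, 0.84], [0.19, 0.85, 0.50]] @ diag([5.830925555209736, 3.6352533236225564, 1.8555162200027249]) @ [[-0.22, -0.36, 0.91],[-0.97, 0.08, -0.21],[0.00, -0.93, -0.37]]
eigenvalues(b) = [5.14, -4.05, -1.89]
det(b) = 39.33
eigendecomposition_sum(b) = [[2.26,  1.38,  -2.75],[1.33,  0.81,  -1.63],[-1.7,  -1.03,  2.07]] + [[-2.23, 0.95, -2.22],[0.21, -0.09, 0.21],[-1.73, 0.74, -1.72]] + [[-0.02, 0.06, 0.03], [0.39, -1.55, -0.70], [0.18, -0.73, -0.33]]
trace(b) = -0.80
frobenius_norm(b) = 7.12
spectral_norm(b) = 5.83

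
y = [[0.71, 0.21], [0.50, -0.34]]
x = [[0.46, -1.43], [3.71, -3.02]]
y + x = [[1.17, -1.22], [4.21, -3.36]]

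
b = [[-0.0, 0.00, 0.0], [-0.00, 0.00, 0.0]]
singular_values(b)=[-0.0, 0.0]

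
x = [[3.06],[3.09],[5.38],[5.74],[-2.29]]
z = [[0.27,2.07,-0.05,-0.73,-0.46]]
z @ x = [[3.82]]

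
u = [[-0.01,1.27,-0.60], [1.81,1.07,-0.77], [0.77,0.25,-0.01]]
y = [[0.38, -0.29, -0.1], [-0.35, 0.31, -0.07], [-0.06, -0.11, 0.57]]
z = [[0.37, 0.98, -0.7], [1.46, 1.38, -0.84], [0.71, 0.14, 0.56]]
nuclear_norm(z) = 3.67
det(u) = -0.51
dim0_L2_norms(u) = [1.97, 1.68, 0.98]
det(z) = -0.51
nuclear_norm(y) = 1.27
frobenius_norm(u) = 2.76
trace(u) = 1.05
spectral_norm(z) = 2.49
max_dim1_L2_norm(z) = 2.18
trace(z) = 2.31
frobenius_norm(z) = 2.68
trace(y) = 1.26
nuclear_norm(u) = 3.83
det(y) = -0.00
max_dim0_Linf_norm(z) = 1.46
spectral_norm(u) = 2.52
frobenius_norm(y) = 0.90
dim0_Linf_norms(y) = [0.38, 0.31, 0.57]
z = y + u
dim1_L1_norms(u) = [1.88, 3.65, 1.03]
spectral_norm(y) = 0.67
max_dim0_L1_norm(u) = 2.59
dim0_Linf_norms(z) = [1.46, 1.38, 0.84]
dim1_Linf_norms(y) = [0.38, 0.35, 0.57]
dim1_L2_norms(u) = [1.4, 2.24, 0.81]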